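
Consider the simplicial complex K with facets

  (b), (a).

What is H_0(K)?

Order the vertices as a < b. Listing each simplex with vertices in this order, K has dimension 0 with simplices:

  0-simplices (2): a, b

Hence C_0 ≅ Z^2.

Now H_k = ker ∂_k / im ∂_{k+1}, so:

  H_0: rank C_0 − rank ∂_1 = 2 − 0 = 2, and there is no ∂_1, so H_0 = Z^2.

(K is a triangulation of a set of 2 points.)

H_0 = Z^2.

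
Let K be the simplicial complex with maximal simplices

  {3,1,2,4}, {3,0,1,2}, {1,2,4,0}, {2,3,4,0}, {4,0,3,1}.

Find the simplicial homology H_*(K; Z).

H_0 = Z,  H_1 = 0,  H_2 = 0,  H_3 = Z.

Order the vertices as 0 < 1 < 2 < 3 < 4. Listing each simplex with vertices in this order, K has dimension 3 with simplices:

  0-simplices (5): [0], [1], [2], [3], [4]
  1-simplices (10): [0,1], [0,2], [0,3], [0,4], [1,2], [1,3], [1,4], [2,3], [2,4], [3,4]
  2-simplices (10): [0,1,2], [0,1,3], [0,1,4], [0,2,3], [0,2,4], [0,3,4], [1,2,3], [1,2,4], [1,3,4], [2,3,4]
  3-simplices (5): [0,1,2,3], [0,1,2,4], [0,1,3,4], [0,2,3,4], [1,2,3,4]

Hence C_0 ≅ Z^5, C_1 ≅ Z^10, C_2 ≅ Z^10, C_3 ≅ Z^5.

∂_1: C_1 → C_0 maps an edge to its endpoints' difference, ∂[p,q] = q − p.
As a 5×10 matrix over Z this has rank 4, with invariant factors (1,1,1,1).

∂_2: C_2 → C_1 sends each 2-simplex [p,q,r] to [q,r] − [p,r] + [p,q]. For instance
  ∂[2,3,4] = [3,4] − [2,4] + [2,3],
  ∂[0,1,4] = [1,4] − [0,4] + [0,1].
This gives a 10×10 integer matrix of rank 6; reducing to Smith normal form yields diagonal entries (1,1,1,1,1,1).

∂_3: C_3 → C_2 sends each 3-simplex σ to the alternating sum Σ_i (−1)^i (σ with its i-th vertex removed). For instance
  ∂[0,1,2,3] = [1,2,3] − [0,2,3] + [0,1,3] − [0,1,2],
  ∂[1,2,3,4] = [2,3,4] − [1,3,4] + [1,2,4] − [1,2,3].
This gives a 10×5 integer matrix of rank 4; reducing to Smith normal form yields diagonal entries (1,1,1,1).

Computing H_k = (kernel of ∂_k) / (image of ∂_{k+1}):

  H_0: rank C_0 − rank ∂_1 = 5 − 4 = 1, and the invariant factors of ∂_1 are all 1, so H_0 ≅ Z.
  H_1: rank ker ∂_1 − rank ∂_2 = (10 − 4) − 6 = 0, and the invariant factors of ∂_2 are all 1, so H_1 ≅ 0.
  H_2: rank ker ∂_2 − rank ∂_3 = (10 − 6) − 4 = 0, and the invariant factors of ∂_3 are all 1, so H_2 ≅ 0.
  H_3: rank ker ∂_3 − rank ∂_4 = (5 − 4) − 0 = 1, and there is no ∂_4, so H_3 ≅ Z.

(K is a triangulation of the 3-sphere S^3.)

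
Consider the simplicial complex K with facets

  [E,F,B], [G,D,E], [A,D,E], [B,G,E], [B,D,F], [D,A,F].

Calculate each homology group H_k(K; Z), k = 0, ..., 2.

H_0 ≅ Z,  H_1 ≅ Z,  H_2 = 0.

We work with the vertex ordering A < B < D < E < F < G. The simplices of K, each written with vertices in increasing order, are:

  0-simplices (6): A, B, D, E, F, G
  1-simplices (12): AD, AE, AF, BD, BE, BF, BG, DE, DF, DG, EF, EG
  2-simplices (6): ADE, ADF, BDF, BEF, BEG, DEG

so the chain groups are C_0 ≅ Z^6, C_1 ≅ Z^12, C_2 ≅ Z^6.

∂_1: C_1 → C_0 sends each edge [p,q] (with p < q) to q − p.
This gives a 6×12 integer matrix of rank 5; reducing to Smith normal form yields diagonal entries (1,1,1,1,1).

∂_2: C_2 → C_1 maps a triangle to the signed sum of its edges. For instance
  ∂ADF = DF − AF + AD,
  ∂ADE = DE − AE + AD.
This gives a 12×6 integer matrix of rank 6; reducing to Smith normal form yields diagonal entries (1,1,1,1,1,1).

Now H_k = ker ∂_k / im ∂_{k+1}, so:

  H_0: rank C_0 − rank ∂_1 = 6 − 5 = 1, and the invariant factors of ∂_1 are all 1, so H_0 ≅ Z.
  H_1: rank ker ∂_1 − rank ∂_2 = (12 − 5) − 6 = 1, and the invariant factors of ∂_2 are all 1, so H_1 ≅ Z.
  H_2: rank ker ∂_2 − rank ∂_3 = (6 − 6) − 0 = 0, and there is no ∂_3, so H_2 ≅ 0.

As a check, the Euler characteristic is 6 − 12 + 6 = 0, which agrees with 1 − 1 + 0 = 0.
(K is a triangulation of the cylinder S^1 x I.)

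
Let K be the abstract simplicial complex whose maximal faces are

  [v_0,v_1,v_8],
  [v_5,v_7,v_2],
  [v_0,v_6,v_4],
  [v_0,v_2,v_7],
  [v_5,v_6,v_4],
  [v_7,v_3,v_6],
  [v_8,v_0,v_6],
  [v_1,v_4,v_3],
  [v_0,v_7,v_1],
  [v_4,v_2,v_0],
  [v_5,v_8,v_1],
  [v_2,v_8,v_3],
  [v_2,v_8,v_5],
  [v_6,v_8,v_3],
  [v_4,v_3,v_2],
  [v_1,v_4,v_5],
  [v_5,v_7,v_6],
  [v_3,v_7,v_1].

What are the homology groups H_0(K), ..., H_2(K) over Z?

H_0 ≅ Z,  H_1 ≅ Z^2,  H_2 ≅ Z.

Fix the vertex order v_0 < v_1 < v_2 < v_3 < v_4 < v_5 < v_6 < v_7 < v_8 and write every simplex with vertices in increasing order. Then dim K = 2 and the simplices of K are:

  0-simplices (9): [v_0], [v_1], [v_2], [v_3], [v_4], [v_5], [v_6], [v_7], [v_8]
  1-simplices (27): (27 of them)
  2-simplices (18): (18 of them)

so the chain groups are C_0 ≅ Z^9, C_1 ≅ Z^27, C_2 ≅ Z^18.

Boundary ∂_1: C_1 → C_0 sends each edge [p,q] (with p < q) to q − p. For instance
  ∂[v_3,v_6] = [v_6] − [v_3].
This gives a 9×27 integer matrix of rank 8; reducing to Smith normal form yields diagonal entries (1,1,1,1,1,1,1,1).

Boundary ∂_2: C_2 → C_1 sends each 2-simplex [p,q,r] to [q,r] − [p,r] + [p,q]. For instance
  ∂[v_3,v_6,v_7] = [v_6,v_7] − [v_3,v_7] + [v_3,v_6],
  ∂[v_4,v_5,v_6] = [v_5,v_6] − [v_4,v_6] + [v_4,v_5].
The 27×18 boundary matrix has rank 17 and Smith normal form diag(1,1,1,1,1,1,1,1,1,1,1,1,1,1,1,1,1).

From H_k ≅ ker(∂_k) / im(∂_{k+1}) we obtain:

  H_0: rank C_0 − rank ∂_1 = 9 − 8 = 1, and the invariant factors of ∂_1 are all 1, so H_0 = Z.
  H_1: rank ker ∂_1 − rank ∂_2 = (27 − 8) − 17 = 2, and the invariant factors of ∂_2 are all 1, so H_1 = Z^2.
  H_2: rank ker ∂_2 − rank ∂_3 = (18 − 17) − 0 = 1, and there is no ∂_3, so H_2 = Z.

As a check, the Euler characteristic is 9 − 27 + 18 = 0, which agrees with 1 − 2 + 1 = 0.
(K is a triangulation of the torus T^2.)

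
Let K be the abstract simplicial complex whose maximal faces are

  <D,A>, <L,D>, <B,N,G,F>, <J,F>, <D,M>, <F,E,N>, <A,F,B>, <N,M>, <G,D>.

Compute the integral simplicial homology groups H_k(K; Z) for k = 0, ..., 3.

H_0 = Z,  H_1 = Z^2,  H_2 = 0,  H_3 = 0.

Order the vertices as A < B < D < E < F < G < J < L < M < N. Listing each simplex with vertices in this order, K has dimension 3 with simplices:

  0-simplices (10): A, B, D, E, F, G, J, L, M, N
  1-simplices (16): AB, AD, AF, BF, BG, BN, DG, DL, DM, EF, EN, FG, FJ, FN, GN, MN
  2-simplices (6): ABF, BFG, BFN, BGN, EFN, FGN
  3-simplices (1): BFGN

so the chain groups are C_0 ≅ Z^10, C_1 ≅ Z^16, C_2 ≅ Z^6, C_3 ≅ Z^1.

∂_1: C_1 → C_0 sends each edge [p,q] (with p < q) to q − p. For instance
  ∂AB = B − A.
The 10×16 boundary matrix has rank 9 and Smith normal form diag(1,1,1,1,1,1,1,1,1).

Boundary ∂_2: C_2 → C_1 acts by ∂[p,q,r] = [q,r] − [p,r] + [p,q]. For instance
  ∂BFG = FG − BG + BF,
  ∂ABF = BF − AF + AB.
The 16×6 boundary matrix has rank 5 and Smith normal form diag(1,1,1,1,1).

Boundary ∂_3: C_3 → C_2 sends each 3-simplex σ to the alternating sum Σ_i (−1)^i (σ with its i-th vertex removed). For instance
  ∂BFGN = FGN − BGN + BFN − BFG.
This gives a 6×1 integer matrix of rank 1; reducing to Smith normal form yields diagonal entries (1).

Computing H_k = (kernel of ∂_k) / (image of ∂_{k+1}):

  H_0: rank C_0 − rank ∂_1 = 10 − 9 = 1, and the invariant factors of ∂_1 are all 1, so H_0 = Z.
  H_1: rank ker ∂_1 − rank ∂_2 = (16 − 9) − 5 = 2, and the invariant factors of ∂_2 are all 1, so H_1 = Z^2.
  H_2: rank ker ∂_2 − rank ∂_3 = (6 − 5) − 1 = 0, and the invariant factors of ∂_3 are all 1, so H_2 = 0.
  H_3: rank ker ∂_3 − rank ∂_4 = (1 − 1) − 0 = 0, and there is no ∂_4, so H_3 = 0.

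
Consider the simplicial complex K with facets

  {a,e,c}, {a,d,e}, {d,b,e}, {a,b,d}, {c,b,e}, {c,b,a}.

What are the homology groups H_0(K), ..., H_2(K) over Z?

H_0 = Z,  H_1 = 0,  H_2 = Z.

Take the total order a < b < c < d < e on the vertex set. Then K (dimension 2) consists of the simplices:

  0-simplices (5): a, b, c, d, e
  1-simplices (9): ab, ac, ad, ae, bc, bd, be, ce, de
  2-simplices (6): abc, abd, ace, ade, bce, bde

so the chain groups are C_0 ≅ Z^5, C_1 ≅ Z^9, C_2 ≅ Z^6.

∂_1: C_1 → C_0 sends each edge [p,q] (with p < q) to q − p.
As a 5×9 matrix over Z this has rank 4, with invariant factors (1,1,1,1).

The boundary map ∂_2: C_2 → C_1 acts by ∂[p,q,r] = [q,r] − [p,r] + [p,q]. For instance
  ∂abd = bd − ad + ab,
  ∂bce = ce − be + bc.
The resulting 9×6 matrix has rank 5, and its Smith normal form has invariant factors (1,1,1,1,1).

From H_k ≅ ker(∂_k) / im(∂_{k+1}) we obtain:

  H_0: rank C_0 − rank ∂_1 = 5 − 4 = 1, and the invariant factors of ∂_1 are all 1, so H_0 = Z.
  H_1: rank ker ∂_1 − rank ∂_2 = (9 − 4) − 5 = 0, and the invariant factors of ∂_2 are all 1, so H_1 = 0.
  H_2: rank ker ∂_2 − rank ∂_3 = (6 − 5) − 0 = 1, and there is no ∂_3, so H_2 = Z.

(K is a triangulation of the 2-sphere S^2.)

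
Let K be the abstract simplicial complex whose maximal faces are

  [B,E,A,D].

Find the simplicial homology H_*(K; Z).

H_0 = Z,  H_1 = 0,  H_2 = 0,  H_3 = 0.

Order the vertices as A < B < D < E. Listing each simplex with vertices in this order, K has dimension 3 with simplices:

  0-simplices (4): A, B, D, E
  1-simplices (6): AB, AD, AE, BD, BE, DE
  2-simplices (4): ABD, ABE, ADE, BDE
  3-simplices (1): ABDE

giving chain groups C_0 ≅ Z^4, C_1 ≅ Z^6, C_2 ≅ Z^4, C_3 ≅ Z^1.

∂_1: C_1 → C_0 is given by ∂[p,q] = [q] − [p].
The resulting 4×6 matrix has rank 3, and its Smith normal form has invariant factors (1,1,1).

∂_2: C_2 → C_1 maps a triangle to the signed sum of its edges. For instance
  ∂BDE = DE − BE + BD,
  ∂ADE = DE − AE + AD.
This gives a 6×4 integer matrix of rank 3; reducing to Smith normal form yields diagonal entries (1,1,1).

Boundary ∂_3: C_3 → C_2 sends each 3-simplex σ to the alternating sum Σ_i (−1)^i (σ with its i-th vertex removed). For instance
  ∂ABDE = BDE − ADE + ABE − ABD.
As a 4×1 matrix over Z this has rank 1, with invariant factors (1).

From H_k ≅ ker(∂_k) / im(∂_{k+1}) we obtain:

  H_0: rank C_0 − rank ∂_1 = 4 − 3 = 1, and the invariant factors of ∂_1 are all 1, so H_0 = Z.
  H_1: rank ker ∂_1 − rank ∂_2 = (6 − 3) − 3 = 0, and the invariant factors of ∂_2 are all 1, so H_1 = 0.
  H_2: rank ker ∂_2 − rank ∂_3 = (4 − 3) − 1 = 0, and the invariant factors of ∂_3 are all 1, so H_2 = 0.
  H_3: rank ker ∂_3 − rank ∂_4 = (1 − 1) − 0 = 0, and there is no ∂_4, so H_3 = 0.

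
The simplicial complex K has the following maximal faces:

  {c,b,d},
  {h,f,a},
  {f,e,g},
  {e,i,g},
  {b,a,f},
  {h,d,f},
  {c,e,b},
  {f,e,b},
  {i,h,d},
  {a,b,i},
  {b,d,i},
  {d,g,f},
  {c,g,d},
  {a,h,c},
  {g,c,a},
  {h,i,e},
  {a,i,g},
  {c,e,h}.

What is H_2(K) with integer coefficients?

K has 9 vertices, 27 edges, 18 triangles.
rank ∂_2 = 17, rank ∂_3 = 0 ⇒ b_2 = 18 − 17 − 0 = 1. So H_2 = Z.

H_2 ≅ Z.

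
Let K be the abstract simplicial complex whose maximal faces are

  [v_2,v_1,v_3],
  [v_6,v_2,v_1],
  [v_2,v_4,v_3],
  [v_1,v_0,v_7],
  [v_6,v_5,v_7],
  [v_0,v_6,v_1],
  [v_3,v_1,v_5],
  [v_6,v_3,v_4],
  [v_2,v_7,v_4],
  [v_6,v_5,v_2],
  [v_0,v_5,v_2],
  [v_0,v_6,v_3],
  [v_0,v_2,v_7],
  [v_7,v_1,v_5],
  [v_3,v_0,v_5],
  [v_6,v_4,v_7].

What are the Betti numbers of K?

Take the total order v_0 < v_1 < v_2 < v_3 < v_4 < v_5 < v_6 < v_7 on the vertex set. Then K (dimension 2) consists of the simplices:

  0-simplices (8): [v_0], [v_1], [v_2], [v_3], [v_4], [v_5], [v_6], [v_7]
  1-simplices (24): (24 of them)
  2-simplices (16): (16 of them)

Hence C_0 ≅ Z^8, C_1 ≅ Z^24, C_2 ≅ Z^16.

Boundary ∂_1: C_1 → C_0 is given by ∂[p,q] = [q] − [p].
This gives a 8×24 integer matrix of rank 7; reducing to Smith normal form yields diagonal entries (1,1,1,1,1,1,1).

The boundary map ∂_2: C_2 → C_1 acts by ∂[p,q,r] = [q,r] − [p,r] + [p,q]. For instance
  ∂[v_4,v_6,v_7] = [v_6,v_7] − [v_4,v_7] + [v_4,v_6],
  ∂[v_1,v_5,v_7] = [v_5,v_7] − [v_1,v_7] + [v_1,v_5].
The 24×16 boundary matrix has rank 15 and Smith normal form diag(1,1,1,1,1,1,1,1,1,1,1,1,1,1,1).

From H_k ≅ ker(∂_k) / im(∂_{k+1}) we obtain:

  H_0: rank C_0 − rank ∂_1 = 8 − 7 = 1, and the invariant factors of ∂_1 are all 1, so H_0 = Z.
  H_1: rank ker ∂_1 − rank ∂_2 = (24 − 7) − 15 = 2, and the invariant factors of ∂_2 are all 1, so H_1 = Z^2.
  H_2: rank ker ∂_2 − rank ∂_3 = (16 − 15) − 0 = 1, and there is no ∂_3, so H_2 = Z.

(K is a triangulation of the torus T^2.)

Hence the Betti numbers are b_0 = 1, b_1 = 2, b_2 = 1.

b_0 = 1, b_1 = 2, b_2 = 1.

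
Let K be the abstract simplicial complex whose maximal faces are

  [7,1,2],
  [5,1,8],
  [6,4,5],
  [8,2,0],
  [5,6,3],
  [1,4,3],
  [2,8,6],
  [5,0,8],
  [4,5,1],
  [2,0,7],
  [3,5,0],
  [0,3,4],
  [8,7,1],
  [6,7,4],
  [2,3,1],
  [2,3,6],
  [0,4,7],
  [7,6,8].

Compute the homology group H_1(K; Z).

H_1 ≅ Z ⊕ Z/2Z.

We work with the vertex ordering 0 < 1 < 2 < 3 < 4 < 5 < 6 < 7 < 8. The simplices of K, each written with vertices in increasing order, are:

  0-simplices (9): [0], [1], [2], [3], [4], [5], [6], [7], [8]
  1-simplices (27): (27 of them)
  2-simplices (18): [0,2,7], [0,2,8], [0,3,4], [0,3,5], [0,4,7], [0,5,8], [1,2,3], [1,2,7], [1,3,4], [1,4,5], [1,5,8], [1,7,8], [2,3,6], [2,6,8], [3,5,6], [4,5,6], [4,6,7], [6,7,8]

giving chain groups C_0 ≅ Z^9, C_1 ≅ Z^27, C_2 ≅ Z^18.

Boundary ∂_1: C_1 → C_0 sends each edge [p,q] (with p < q) to q − p. For instance
  ∂[2,7] = [7] − [2].
The resulting 9×27 matrix has rank 8, and its Smith normal form has invariant factors (1,1,1,1,1,1,1,1).

The boundary map ∂_2: C_2 → C_1 acts by ∂[p,q,r] = [q,r] − [p,r] + [p,q]. For instance
  ∂[1,2,7] = [2,7] − [1,7] + [1,2],
  ∂[2,3,6] = [3,6] − [2,6] + [2,3].
The 27×18 boundary matrix has rank 18 and Smith normal form diag(1,1,1,1,1,1,1,1,1,1,1,1,1,1,1,1,1,2).

Reading off H_k = ker ∂_k / im ∂_{k+1}:

  H_1: rank ker ∂_1 − rank ∂_2 = (27 − 8) − 18 = 1, and ∂_2 has invariant factor 2 > 1, so H_1 = Z ⊕ Z/2Z.

(K is a triangulation of the Klein bottle.)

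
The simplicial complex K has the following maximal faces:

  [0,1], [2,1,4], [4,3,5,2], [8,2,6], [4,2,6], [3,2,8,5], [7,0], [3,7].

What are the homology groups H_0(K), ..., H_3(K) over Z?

H_0 = Z,  H_1 = Z,  H_2 = 0,  H_3 = 0.

Take the total order 0 < 1 < 2 < 3 < 4 < 5 < 6 < 7 < 8 on the vertex set. Then K (dimension 3) consists of the simplices:

  0-simplices (9): [0], [1], [2], [3], [4], [5], [6], [7], [8]
  1-simplices (17): [0,1], [0,7], [1,2], [1,4], [2,3], [2,4], [2,5], [2,6], [2,8], [3,4], [3,5], [3,7], [3,8], [4,5], [4,6], [5,8], [6,8]
  2-simplices (10): [1,2,4], [2,3,4], [2,3,5], [2,3,8], [2,4,5], [2,4,6], [2,5,8], [2,6,8], [3,4,5], [3,5,8]
  3-simplices (2): [2,3,4,5], [2,3,5,8]

giving chain groups C_0 ≅ Z^9, C_1 ≅ Z^17, C_2 ≅ Z^10, C_3 ≅ Z^2.

The boundary map ∂_1: C_1 → C_0 sends each edge [p,q] (with p < q) to q − p. For instance
  ∂[2,6] = [6] − [2].
This gives a 9×17 integer matrix of rank 8; reducing to Smith normal form yields diagonal entries (1,1,1,1,1,1,1,1).

∂_2: C_2 → C_1 acts by ∂[p,q,r] = [q,r] − [p,r] + [p,q]. For instance
  ∂[2,3,4] = [3,4] − [2,4] + [2,3],
  ∂[2,5,8] = [5,8] − [2,8] + [2,5].
As a 17×10 matrix over Z this has rank 8, with invariant factors (1,1,1,1,1,1,1,1).

∂_3: C_3 → C_2 sends each 3-simplex σ to the alternating sum Σ_i (−1)^i (σ with its i-th vertex removed). For instance
  ∂[2,3,5,8] = [3,5,8] − [2,5,8] + [2,3,8] − [2,3,5],
  ∂[2,3,4,5] = [3,4,5] − [2,4,5] + [2,3,5] − [2,3,4].
This gives a 10×2 integer matrix of rank 2; reducing to Smith normal form yields diagonal entries (1,1).

Reading off H_k = ker ∂_k / im ∂_{k+1}:

  H_0: rank C_0 − rank ∂_1 = 9 − 8 = 1, and the invariant factors of ∂_1 are all 1, so H_0 = Z.
  H_1: rank ker ∂_1 − rank ∂_2 = (17 − 8) − 8 = 1, and the invariant factors of ∂_2 are all 1, so H_1 = Z.
  H_2: rank ker ∂_2 − rank ∂_3 = (10 − 8) − 2 = 0, and the invariant factors of ∂_3 are all 1, so H_2 = 0.
  H_3: rank ker ∂_3 − rank ∂_4 = (2 − 2) − 0 = 0, and there is no ∂_4, so H_3 = 0.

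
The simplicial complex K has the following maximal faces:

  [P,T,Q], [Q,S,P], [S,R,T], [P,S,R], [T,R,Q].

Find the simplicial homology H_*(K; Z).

H_0 = Z,  H_1 = Z,  H_2 = 0.

K has 5 vertices, 10 edges, 5 triangles.
rank ∂_0 = 0, rank ∂_1 = 4 ⇒ b_0 = 5 − 0 − 4 = 1; all invariant factors of ∂_1 are 1 so no torsion. So H_0 = Z.
rank ∂_1 = 4, rank ∂_2 = 5 ⇒ b_1 = 10 − 4 − 5 = 1; all invariant factors of ∂_2 are 1 so no torsion. So H_1 = Z.
rank ∂_2 = 5, rank ∂_3 = 0 ⇒ b_2 = 5 − 5 − 0 = 0. So H_2 = 0.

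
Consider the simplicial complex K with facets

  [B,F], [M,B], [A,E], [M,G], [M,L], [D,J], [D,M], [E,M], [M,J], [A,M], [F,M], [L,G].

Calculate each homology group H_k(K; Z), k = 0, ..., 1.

H_0 ≅ Z,  H_1 ≅ Z^4.

Fix the vertex order A < B < D < E < F < G < J < L < M and write every simplex with vertices in increasing order. Then dim K = 1 and the simplices of K are:

  0-simplices (9): A, B, D, E, F, G, J, L, M
  1-simplices (12): AE, AM, BF, BM, DJ, DM, EM, FM, GL, GM, JM, LM

giving chain groups C_0 ≅ Z^9, C_1 ≅ Z^12.

The boundary map ∂_1: C_1 → C_0 sends each edge [p,q] (with p < q) to q − p.
The 9×12 boundary matrix has rank 8 and Smith normal form diag(1,1,1,1,1,1,1,1).

Computing H_k = (kernel of ∂_k) / (image of ∂_{k+1}):

  H_0: rank C_0 − rank ∂_1 = 9 − 8 = 1, and the invariant factors of ∂_1 are all 1, so H_0 = Z.
  H_1: rank ker ∂_1 − rank ∂_2 = (12 − 8) − 0 = 4, and there is no ∂_2, so H_1 = Z^4.

As a check, the Euler characteristic is 9 − 12 = -3, which agrees with 1 − 4 = -3.
(K is a triangulation of a wedge of 4 circles.)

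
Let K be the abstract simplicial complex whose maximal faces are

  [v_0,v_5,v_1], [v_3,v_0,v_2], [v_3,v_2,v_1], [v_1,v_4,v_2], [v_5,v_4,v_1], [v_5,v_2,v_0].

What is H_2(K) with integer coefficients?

H_2 ≅ 0.

Order the vertices as v_0 < v_1 < v_2 < v_3 < v_4 < v_5. Listing each simplex with vertices in this order, K has dimension 2 with simplices:

  0-simplices (6): [v_0], [v_1], [v_2], [v_3], [v_4], [v_5]
  1-simplices (12): [v_0,v_1], [v_0,v_2], [v_0,v_3], [v_0,v_5], [v_1,v_2], [v_1,v_3], [v_1,v_4], [v_1,v_5], [v_2,v_3], [v_2,v_4], [v_2,v_5], [v_4,v_5]
  2-simplices (6): [v_0,v_1,v_5], [v_0,v_2,v_3], [v_0,v_2,v_5], [v_1,v_2,v_3], [v_1,v_2,v_4], [v_1,v_4,v_5]

so the chain groups are C_0 ≅ Z^6, C_1 ≅ Z^12, C_2 ≅ Z^6.

∂_1: C_1 → C_0 maps an edge to its endpoints' difference, ∂[p,q] = q − p. For instance
  ∂[v_1,v_5] = [v_5] − [v_1].
The 6×12 boundary matrix has rank 5 and Smith normal form diag(1,1,1,1,1).

∂_2: C_2 → C_1 sends each 2-simplex [p,q,r] to [q,r] − [p,r] + [p,q]. For instance
  ∂[v_1,v_2,v_4] = [v_2,v_4] − [v_1,v_4] + [v_1,v_2],
  ∂[v_1,v_4,v_5] = [v_4,v_5] − [v_1,v_5] + [v_1,v_4].
The 12×6 boundary matrix has rank 6 and Smith normal form diag(1,1,1,1,1,1).

Reading off H_k = ker ∂_k / im ∂_{k+1}:

  H_2: rank ker ∂_2 − rank ∂_3 = (6 − 6) − 0 = 0, and there is no ∂_3, so H_2 = 0.

(K is a triangulation of the cylinder S^1 x I.)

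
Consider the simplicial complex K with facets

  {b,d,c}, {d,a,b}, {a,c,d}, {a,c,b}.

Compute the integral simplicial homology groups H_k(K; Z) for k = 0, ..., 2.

Fix the vertex order a < b < c < d and write every simplex with vertices in increasing order. Then dim K = 2 and the simplices of K are:

  0-simplices (4): a, b, c, d
  1-simplices (6): ab, ac, ad, bc, bd, cd
  2-simplices (4): abc, abd, acd, bcd

Hence C_0 ≅ Z^4, C_1 ≅ Z^6, C_2 ≅ Z^4.

∂_1: C_1 → C_0 is given by ∂[p,q] = [q] − [p].
The 4×6 boundary matrix has rank 3 and Smith normal form diag(1,1,1).

∂_2: C_2 → C_1 sends each 2-simplex [p,q,r] to [q,r] − [p,r] + [p,q]. For instance
  ∂abd = bd − ad + ab,
  ∂abc = bc − ac + ab.
The 6×4 boundary matrix has rank 3 and Smith normal form diag(1,1,1).

Reading off H_k = ker ∂_k / im ∂_{k+1}:

  H_0: rank C_0 − rank ∂_1 = 4 − 3 = 1, and the invariant factors of ∂_1 are all 1, so H_0 = Z.
  H_1: rank ker ∂_1 − rank ∂_2 = (6 − 3) − 3 = 0, and the invariant factors of ∂_2 are all 1, so H_1 = 0.
  H_2: rank ker ∂_2 − rank ∂_3 = (4 − 3) − 0 = 1, and there is no ∂_3, so H_2 = Z.

H_0 = Z,  H_1 = 0,  H_2 = Z.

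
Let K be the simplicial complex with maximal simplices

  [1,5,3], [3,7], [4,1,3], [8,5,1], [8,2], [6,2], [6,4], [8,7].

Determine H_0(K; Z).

Take the total order 1 < 2 < 3 < 4 < 5 < 6 < 7 < 8 on the vertex set. Then K (dimension 2) consists of the simplices:

  0-simplices (8): [1], [2], [3], [4], [5], [6], [7], [8]
  1-simplices (12): [1,3], [1,4], [1,5], [1,8], [2,6], [2,8], [3,4], [3,5], [3,7], [4,6], [5,8], [7,8]
  2-simplices (3): [1,3,4], [1,3,5], [1,5,8]

Hence C_0 ≅ Z^8, C_1 ≅ Z^12, C_2 ≅ Z^3.

Boundary ∂_1: C_1 → C_0 sends each edge [p,q] (with p < q) to q − p. For instance
  ∂[1,3] = [3] − [1].
The resulting 8×12 matrix has rank 7, and its Smith normal form has invariant factors (1,1,1,1,1,1,1).

The boundary map ∂_2: C_2 → C_1 acts by ∂[p,q,r] = [q,r] − [p,r] + [p,q]. For instance
  ∂[1,3,4] = [3,4] − [1,4] + [1,3],
  ∂[1,3,5] = [3,5] − [1,5] + [1,3].
This gives a 12×3 integer matrix of rank 3; reducing to Smith normal form yields diagonal entries (1,1,1).

Reading off H_k = ker ∂_k / im ∂_{k+1}:

  H_0: rank C_0 − rank ∂_1 = 8 − 7 = 1, and the invariant factors of ∂_1 are all 1, so H_0 ≅ Z.

H_0 = Z.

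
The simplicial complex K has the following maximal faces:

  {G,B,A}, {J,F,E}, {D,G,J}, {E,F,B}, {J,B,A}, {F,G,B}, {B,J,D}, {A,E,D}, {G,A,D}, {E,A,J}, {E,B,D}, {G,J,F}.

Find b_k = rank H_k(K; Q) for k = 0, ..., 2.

b_0 = 1, b_1 = 0, b_2 = 0.

We work with the vertex ordering A < B < D < E < F < G < J. The simplices of K, each written with vertices in increasing order, are:

  0-simplices (7): A, B, D, E, F, G, J
  1-simplices (18): AB, AD, AE, AG, AJ, BD, BE, BF, BG, BJ, DE, DG, DJ, EF, EJ, FG, FJ, GJ
  2-simplices (12): ABG, ABJ, ADE, ADG, AEJ, BDE, BDJ, BEF, BFG, DGJ, EFJ, FGJ

giving chain groups C_0 ≅ Z^7, C_1 ≅ Z^18, C_2 ≅ Z^12.

Boundary ∂_1: C_1 → C_0 maps an edge to its endpoints' difference, ∂[p,q] = q − p. For instance
  ∂EF = F − E.
The resulting 7×18 matrix has rank 6, and its Smith normal form has invariant factors (1,1,1,1,1,1).

Boundary ∂_2: C_2 → C_1 sends each 2-simplex [p,q,r] to [q,r] − [p,r] + [p,q]. For instance
  ∂ABG = BG − AG + AB,
  ∂BEF = EF − BF + BE.
This gives a 18×12 integer matrix of rank 12; reducing to Smith normal form yields diagonal entries (1,1,1,1,1,1,1,1,1,1,1,2).

Reading off H_k = ker ∂_k / im ∂_{k+1}:

  H_0: rank C_0 − rank ∂_1 = 7 − 6 = 1, and the invariant factors of ∂_1 are all 1, so H_0 = Z.
  H_1: rank ker ∂_1 − rank ∂_2 = (18 − 6) − 12 = 0, and ∂_2 has invariant factor 2 > 1, so H_1 = Z/2.
  H_2: rank ker ∂_2 − rank ∂_3 = (12 − 12) − 0 = 0, and there is no ∂_3, so H_2 = 0.

Hence the Betti numbers are b_0 = 1, b_1 = 0, b_2 = 0.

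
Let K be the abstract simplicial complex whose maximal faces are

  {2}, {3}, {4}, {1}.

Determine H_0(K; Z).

Take the total order 1 < 2 < 3 < 4 on the vertex set. Then K (dimension 0) consists of the simplices:

  0-simplices (4): [1], [2], [3], [4]

so the chain groups are C_0 ≅ Z^4.

From H_k ≅ ker(∂_k) / im(∂_{k+1}) we obtain:

  H_0: rank C_0 − rank ∂_1 = 4 − 0 = 4, and there is no ∂_1, so H_0 = Z^4.

H_0 = Z^4.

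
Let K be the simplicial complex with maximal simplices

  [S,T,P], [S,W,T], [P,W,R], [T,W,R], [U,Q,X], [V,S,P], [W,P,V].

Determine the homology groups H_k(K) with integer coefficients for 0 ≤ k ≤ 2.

Take the total order P < Q < R < S < T < U < V < W < X on the vertex set. Then K (dimension 2) consists of the simplices:

  0-simplices (9): P, Q, R, S, T, U, V, W, X
  1-simplices (15): PR, PS, PT, PV, PW, QU, QX, RT, RW, ST, SV, SW, TW, UX, VW
  2-simplices (7): PRW, PST, PSV, PVW, QUX, RTW, STW

giving chain groups C_0 ≅ Z^9, C_1 ≅ Z^15, C_2 ≅ Z^7.

Boundary ∂_1: C_1 → C_0 is given by ∂[p,q] = [q] − [p].
As a 9×15 matrix over Z this has rank 7, with invariant factors (1,1,1,1,1,1,1).

The boundary map ∂_2: C_2 → C_1 acts by ∂[p,q,r] = [q,r] − [p,r] + [p,q]. For instance
  ∂RTW = TW − RW + RT,
  ∂STW = TW − SW + ST.
The resulting 15×7 matrix has rank 7, and its Smith normal form has invariant factors (1,1,1,1,1,1,1).

From H_k ≅ ker(∂_k) / im(∂_{k+1}) we obtain:

  H_0: rank C_0 − rank ∂_1 = 9 − 7 = 2, and the invariant factors of ∂_1 are all 1, so H_0 = Z^2.
  H_1: rank ker ∂_1 − rank ∂_2 = (15 − 7) − 7 = 1, and the invariant factors of ∂_2 are all 1, so H_1 = Z.
  H_2: rank ker ∂_2 − rank ∂_3 = (7 − 7) − 0 = 0, and there is no ∂_3, so H_2 = 0.

As a check, the Euler characteristic is 9 − 15 + 7 = 1, which agrees with 2 − 1 + 0 = 1.

H_0 ≅ Z^2,  H_1 ≅ Z,  H_2 = 0.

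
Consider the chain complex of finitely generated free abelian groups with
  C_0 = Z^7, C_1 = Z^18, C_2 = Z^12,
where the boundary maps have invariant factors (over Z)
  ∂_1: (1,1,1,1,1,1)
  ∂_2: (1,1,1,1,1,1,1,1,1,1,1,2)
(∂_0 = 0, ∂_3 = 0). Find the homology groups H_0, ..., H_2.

H_0: b_0 = 7 − 0 − 6 = 1; torsion from ∂_1 factors > 1: none. So H_0 = Z.
H_1: b_1 = 18 − 6 − 12 = 0; torsion from ∂_2 factors > 1: [2]. So H_1 = Z/2.
H_2: b_2 = 12 − 12 − 0 = 0; torsion from ∂_3 factors > 1: none. So H_2 = 0.

H_0 = Z,  H_1 = Z/2,  H_2 = 0.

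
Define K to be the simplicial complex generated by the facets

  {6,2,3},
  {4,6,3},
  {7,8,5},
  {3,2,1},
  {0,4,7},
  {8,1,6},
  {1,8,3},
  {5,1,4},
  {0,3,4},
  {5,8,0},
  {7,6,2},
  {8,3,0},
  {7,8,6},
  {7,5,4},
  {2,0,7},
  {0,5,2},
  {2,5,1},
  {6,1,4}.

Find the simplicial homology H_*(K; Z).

We work with the vertex ordering 0 < 1 < 2 < 3 < 4 < 5 < 6 < 7 < 8. The simplices of K, each written with vertices in increasing order, are:

  0-simplices (9): [0], [1], [2], [3], [4], [5], [6], [7], [8]
  1-simplices (27): (27 of them)
  2-simplices (18): [0,2,5], [0,2,7], [0,3,4], [0,3,8], [0,4,7], [0,5,8], [1,2,3], [1,2,5], [1,3,8], [1,4,5], [1,4,6], [1,6,8], [2,3,6], [2,6,7], [3,4,6], [4,5,7], [5,7,8], [6,7,8]

giving chain groups C_0 ≅ Z^9, C_1 ≅ Z^27, C_2 ≅ Z^18.

∂_1: C_1 → C_0 sends each edge [p,q] (with p < q) to q − p. For instance
  ∂[4,5] = [5] − [4].
As a 9×27 matrix over Z this has rank 8, with invariant factors (1,1,1,1,1,1,1,1).

The boundary map ∂_2: C_2 → C_1 acts by ∂[p,q,r] = [q,r] − [p,r] + [p,q]. For instance
  ∂[5,7,8] = [7,8] − [5,8] + [5,7],
  ∂[1,4,6] = [4,6] − [1,6] + [1,4].
As a 27×18 matrix over Z this has rank 18, with invariant factors (1,1,1,1,1,1,1,1,1,1,1,1,1,1,1,1,1,2).

From H_k ≅ ker(∂_k) / im(∂_{k+1}) we obtain:

  H_0: rank C_0 − rank ∂_1 = 9 − 8 = 1, and the invariant factors of ∂_1 are all 1, so H_0 ≅ Z.
  H_1: rank ker ∂_1 − rank ∂_2 = (27 − 8) − 18 = 1, and ∂_2 has invariant factor 2 > 1, so H_1 ≅ Z ⊕ Z/2.
  H_2: rank ker ∂_2 − rank ∂_3 = (18 − 18) − 0 = 0, and there is no ∂_3, so H_2 ≅ 0.

As a check, the Euler characteristic is 9 − 27 + 18 = 0, which agrees with 1 − 1 + 0 = 0.
(K is a triangulation of the Klein bottle.)

H_0 ≅ Z,  H_1 ≅ Z ⊕ Z/2,  H_2 = 0.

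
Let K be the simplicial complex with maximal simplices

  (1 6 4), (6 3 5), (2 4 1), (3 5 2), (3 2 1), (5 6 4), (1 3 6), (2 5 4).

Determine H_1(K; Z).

Order the vertices as 1 < 2 < 3 < 4 < 5 < 6. Listing each simplex with vertices in this order, K has dimension 2 with simplices:

  0-simplices (6): [1], [2], [3], [4], [5], [6]
  1-simplices (12): [1,2], [1,3], [1,4], [1,6], [2,3], [2,4], [2,5], [3,5], [3,6], [4,5], [4,6], [5,6]
  2-simplices (8): [1,2,3], [1,2,4], [1,3,6], [1,4,6], [2,3,5], [2,4,5], [3,5,6], [4,5,6]

giving chain groups C_0 ≅ Z^6, C_1 ≅ Z^12, C_2 ≅ Z^8.

The boundary map ∂_1: C_1 → C_0 maps an edge to its endpoints' difference, ∂[p,q] = q − p.
The resulting 6×12 matrix has rank 5, and its Smith normal form has invariant factors (1,1,1,1,1).

∂_2: C_2 → C_1 sends each 2-simplex [p,q,r] to [q,r] − [p,r] + [p,q]. For instance
  ∂[2,3,5] = [3,5] − [2,5] + [2,3],
  ∂[1,2,3] = [2,3] − [1,3] + [1,2].
This gives a 12×8 integer matrix of rank 7; reducing to Smith normal form yields diagonal entries (1,1,1,1,1,1,1).

Now H_k = ker ∂_k / im ∂_{k+1}, so:

  H_1: rank ker ∂_1 − rank ∂_2 = (12 − 5) − 7 = 0, and the invariant factors of ∂_2 are all 1, so H_1 ≅ 0.

H_1 = 0.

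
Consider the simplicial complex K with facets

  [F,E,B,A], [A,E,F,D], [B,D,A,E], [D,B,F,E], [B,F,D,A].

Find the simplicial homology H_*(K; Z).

We work with the vertex ordering A < B < D < E < F. The simplices of K, each written with vertices in increasing order, are:

  0-simplices (5): A, B, D, E, F
  1-simplices (10): AB, AD, AE, AF, BD, BE, BF, DE, DF, EF
  2-simplices (10): ABD, ABE, ABF, ADE, ADF, AEF, BDE, BDF, BEF, DEF
  3-simplices (5): ABDE, ABDF, ABEF, ADEF, BDEF

so the chain groups are C_0 ≅ Z^5, C_1 ≅ Z^10, C_2 ≅ Z^10, C_3 ≅ Z^5.

∂_1: C_1 → C_0 is given by ∂[p,q] = [q] − [p]. For instance
  ∂AB = B − A.
The resulting 5×10 matrix has rank 4, and its Smith normal form has invariant factors (1,1,1,1).

Boundary ∂_2: C_2 → C_1 sends each 2-simplex [p,q,r] to [q,r] − [p,r] + [p,q]. For instance
  ∂ADF = DF − AF + AD,
  ∂BEF = EF − BF + BE.
As a 10×10 matrix over Z this has rank 6, with invariant factors (1,1,1,1,1,1).

Boundary ∂_3: C_3 → C_2 sends each 3-simplex σ to the alternating sum Σ_i (−1)^i (σ with its i-th vertex removed). For instance
  ∂ABDF = BDF − ADF + ABF − ABD,
  ∂ABEF = BEF − AEF + ABF − ABE.
This gives a 10×5 integer matrix of rank 4; reducing to Smith normal form yields diagonal entries (1,1,1,1).

Reading off H_k = ker ∂_k / im ∂_{k+1}:

  H_0: rank C_0 − rank ∂_1 = 5 − 4 = 1, and the invariant factors of ∂_1 are all 1, so H_0 = Z.
  H_1: rank ker ∂_1 − rank ∂_2 = (10 − 4) − 6 = 0, and the invariant factors of ∂_2 are all 1, so H_1 = 0.
  H_2: rank ker ∂_2 − rank ∂_3 = (10 − 6) − 4 = 0, and the invariant factors of ∂_3 are all 1, so H_2 = 0.
  H_3: rank ker ∂_3 − rank ∂_4 = (5 − 4) − 0 = 1, and there is no ∂_4, so H_3 = Z.

H_0 ≅ Z,  H_1 = 0,  H_2 = 0,  H_3 ≅ Z.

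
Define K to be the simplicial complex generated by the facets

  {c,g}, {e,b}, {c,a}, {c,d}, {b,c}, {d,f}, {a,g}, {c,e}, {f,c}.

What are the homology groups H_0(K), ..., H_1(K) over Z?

Fix the vertex order a < b < c < d < e < f < g and write every simplex with vertices in increasing order. Then dim K = 1 and the simplices of K are:

  0-simplices (7): a, b, c, d, e, f, g
  1-simplices (9): ac, ag, bc, be, cd, ce, cf, cg, df

so the chain groups are C_0 ≅ Z^7, C_1 ≅ Z^9.

Boundary ∂_1: C_1 → C_0 sends each edge [p,q] (with p < q) to q − p.
The resulting 7×9 matrix has rank 6, and its Smith normal form has invariant factors (1,1,1,1,1,1).

Reading off H_k = ker ∂_k / im ∂_{k+1}:

  H_0: rank C_0 − rank ∂_1 = 7 − 6 = 1, and the invariant factors of ∂_1 are all 1, so H_0 = Z.
  H_1: rank ker ∂_1 − rank ∂_2 = (9 − 6) − 0 = 3, and there is no ∂_2, so H_1 = Z^3.

H_0 = Z,  H_1 = Z^3.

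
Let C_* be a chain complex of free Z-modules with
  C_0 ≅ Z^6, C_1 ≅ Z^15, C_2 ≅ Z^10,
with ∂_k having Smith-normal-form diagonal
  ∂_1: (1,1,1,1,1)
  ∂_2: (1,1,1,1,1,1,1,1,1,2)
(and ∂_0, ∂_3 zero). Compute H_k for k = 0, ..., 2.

H_0: b_0 = 6 − 0 − 5 = 1; torsion from ∂_1 factors > 1: none. So H_0 = Z.
H_1: b_1 = 15 − 5 − 10 = 0; torsion from ∂_2 factors > 1: [2]. So H_1 = Z/2.
H_2: b_2 = 10 − 10 − 0 = 0; torsion from ∂_3 factors > 1: none. So H_2 = 0.

H_0 = Z,  H_1 = Z/2,  H_2 = 0.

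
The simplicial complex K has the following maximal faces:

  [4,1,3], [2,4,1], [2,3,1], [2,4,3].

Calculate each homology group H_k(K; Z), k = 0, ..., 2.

We work with the vertex ordering 1 < 2 < 3 < 4. The simplices of K, each written with vertices in increasing order, are:

  0-simplices (4): [1], [2], [3], [4]
  1-simplices (6): [1,2], [1,3], [1,4], [2,3], [2,4], [3,4]
  2-simplices (4): [1,2,3], [1,2,4], [1,3,4], [2,3,4]

giving chain groups C_0 ≅ Z^4, C_1 ≅ Z^6, C_2 ≅ Z^4.

The boundary map ∂_1: C_1 → C_0 is given by ∂[p,q] = [q] − [p].
This gives a 4×6 integer matrix of rank 3; reducing to Smith normal form yields diagonal entries (1,1,1).

Boundary ∂_2: C_2 → C_1 acts by ∂[p,q,r] = [q,r] − [p,r] + [p,q]. For instance
  ∂[1,2,4] = [2,4] − [1,4] + [1,2],
  ∂[1,2,3] = [2,3] − [1,3] + [1,2].
The resulting 6×4 matrix has rank 3, and its Smith normal form has invariant factors (1,1,1).

Reading off H_k = ker ∂_k / im ∂_{k+1}:

  H_0: rank C_0 − rank ∂_1 = 4 − 3 = 1, and the invariant factors of ∂_1 are all 1, so H_0 = Z.
  H_1: rank ker ∂_1 − rank ∂_2 = (6 − 3) − 3 = 0, and the invariant factors of ∂_2 are all 1, so H_1 = 0.
  H_2: rank ker ∂_2 − rank ∂_3 = (4 − 3) − 0 = 1, and there is no ∂_3, so H_2 = Z.

H_0 = Z,  H_1 = 0,  H_2 = Z.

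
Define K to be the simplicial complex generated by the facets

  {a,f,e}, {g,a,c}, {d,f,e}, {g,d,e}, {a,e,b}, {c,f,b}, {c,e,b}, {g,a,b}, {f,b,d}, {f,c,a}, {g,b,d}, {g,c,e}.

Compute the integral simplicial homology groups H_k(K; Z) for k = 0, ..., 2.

We work with the vertex ordering a < b < c < d < e < f < g. The simplices of K, each written with vertices in increasing order, are:

  0-simplices (7): a, b, c, d, e, f, g
  1-simplices (18): ab, ac, ae, af, ag, bc, bd, be, bf, bg, ce, cf, cg, de, df, dg, ef, eg
  2-simplices (12): abe, abg, acf, acg, aef, bce, bcf, bdf, bdg, ceg, def, deg

Hence C_0 ≅ Z^7, C_1 ≅ Z^18, C_2 ≅ Z^12.

∂_1: C_1 → C_0 maps an edge to its endpoints' difference, ∂[p,q] = q − p.
This gives a 7×18 integer matrix of rank 6; reducing to Smith normal form yields diagonal entries (1,1,1,1,1,1).

∂_2: C_2 → C_1 acts by ∂[p,q,r] = [q,r] − [p,r] + [p,q]. For instance
  ∂deg = eg − dg + de,
  ∂def = ef − df + de.
As a 18×12 matrix over Z this has rank 12, with invariant factors (1,1,1,1,1,1,1,1,1,1,1,2).

Computing H_k = (kernel of ∂_k) / (image of ∂_{k+1}):

  H_0: rank C_0 − rank ∂_1 = 7 − 6 = 1, and the invariant factors of ∂_1 are all 1, so H_0 ≅ Z.
  H_1: rank ker ∂_1 − rank ∂_2 = (18 − 6) − 12 = 0, and ∂_2 has invariant factor 2 > 1, so H_1 ≅ Z/2.
  H_2: rank ker ∂_2 − rank ∂_3 = (12 − 12) − 0 = 0, and there is no ∂_3, so H_2 ≅ 0.

H_0 = Z,  H_1 = Z/2,  H_2 = 0.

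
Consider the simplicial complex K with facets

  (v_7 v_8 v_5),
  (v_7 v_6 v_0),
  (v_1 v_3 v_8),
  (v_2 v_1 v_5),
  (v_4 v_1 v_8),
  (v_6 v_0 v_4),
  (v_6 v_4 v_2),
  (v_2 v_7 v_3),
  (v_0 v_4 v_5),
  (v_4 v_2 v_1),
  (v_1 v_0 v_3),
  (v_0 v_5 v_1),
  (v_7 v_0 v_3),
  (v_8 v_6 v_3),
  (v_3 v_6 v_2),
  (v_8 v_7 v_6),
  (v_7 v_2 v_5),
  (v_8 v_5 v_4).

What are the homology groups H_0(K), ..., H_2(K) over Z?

K has 9 vertices, 27 edges, 18 triangles.
rank ∂_0 = 0, rank ∂_1 = 8 ⇒ b_0 = 9 − 0 − 8 = 1; all invariant factors of ∂_1 are 1 so no torsion. So H_0 ≅ Z.
rank ∂_1 = 8, rank ∂_2 = 18 ⇒ b_1 = 27 − 8 − 18 = 1; ∂_2 has invariant factor(s) [2] giving torsion. So H_1 ≅ Z ⊕ Z_2.
rank ∂_2 = 18, rank ∂_3 = 0 ⇒ b_2 = 18 − 18 − 0 = 0. So H_2 ≅ 0.

H_0 ≅ Z,  H_1 ≅ Z ⊕ Z_2,  H_2 = 0.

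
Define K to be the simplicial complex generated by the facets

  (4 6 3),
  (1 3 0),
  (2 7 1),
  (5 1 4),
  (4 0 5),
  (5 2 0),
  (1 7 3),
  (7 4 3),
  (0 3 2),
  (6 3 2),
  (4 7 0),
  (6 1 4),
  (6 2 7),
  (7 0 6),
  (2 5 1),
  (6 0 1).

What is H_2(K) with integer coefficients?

K has 8 vertices, 24 edges, 16 triangles.
rank ∂_2 = 15, rank ∂_3 = 0 ⇒ b_2 = 16 − 15 − 0 = 1. So H_2 = Z.

H_2 ≅ Z.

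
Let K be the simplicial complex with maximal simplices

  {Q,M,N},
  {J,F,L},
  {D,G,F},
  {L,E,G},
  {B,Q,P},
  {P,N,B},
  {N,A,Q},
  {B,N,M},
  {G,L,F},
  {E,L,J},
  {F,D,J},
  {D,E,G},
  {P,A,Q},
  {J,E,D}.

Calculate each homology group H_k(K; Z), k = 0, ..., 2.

K has 12 vertices, 24 edges, 14 triangles.
rank ∂_0 = 0, rank ∂_1 = 10 ⇒ b_0 = 12 − 0 − 10 = 2; all invariant factors of ∂_1 are 1 so no torsion. So H_0 = Z^2.
rank ∂_1 = 10, rank ∂_2 = 13 ⇒ b_1 = 24 − 10 − 13 = 1; all invariant factors of ∂_2 are 1 so no torsion. So H_1 = Z.
rank ∂_2 = 13, rank ∂_3 = 0 ⇒ b_2 = 14 − 13 − 0 = 1. So H_2 = Z.

H_0 = Z^2,  H_1 = Z,  H_2 = Z.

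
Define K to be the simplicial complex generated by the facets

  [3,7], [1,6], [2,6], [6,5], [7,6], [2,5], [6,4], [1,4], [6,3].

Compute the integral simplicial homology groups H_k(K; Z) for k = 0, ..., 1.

H_0 = Z,  H_1 = Z^3.

Take the total order 1 < 2 < 3 < 4 < 5 < 6 < 7 on the vertex set. Then K (dimension 1) consists of the simplices:

  0-simplices (7): [1], [2], [3], [4], [5], [6], [7]
  1-simplices (9): [1,4], [1,6], [2,5], [2,6], [3,6], [3,7], [4,6], [5,6], [6,7]

so the chain groups are C_0 ≅ Z^7, C_1 ≅ Z^9.

The boundary map ∂_1: C_1 → C_0 maps an edge to its endpoints' difference, ∂[p,q] = q − p.
The resulting 7×9 matrix has rank 6, and its Smith normal form has invariant factors (1,1,1,1,1,1).

Reading off H_k = ker ∂_k / im ∂_{k+1}:

  H_0: rank C_0 − rank ∂_1 = 7 − 6 = 1, and the invariant factors of ∂_1 are all 1, so H_0 = Z.
  H_1: rank ker ∂_1 − rank ∂_2 = (9 − 6) − 0 = 3, and there is no ∂_2, so H_1 = Z^3.

As a check, the Euler characteristic is 7 − 9 = -2, which agrees with 1 − 3 = -2.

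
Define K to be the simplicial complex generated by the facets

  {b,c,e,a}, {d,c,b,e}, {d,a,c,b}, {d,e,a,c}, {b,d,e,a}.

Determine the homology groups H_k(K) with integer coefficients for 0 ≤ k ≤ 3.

Fix the vertex order a < b < c < d < e and write every simplex with vertices in increasing order. Then dim K = 3 and the simplices of K are:

  0-simplices (5): a, b, c, d, e
  1-simplices (10): ab, ac, ad, ae, bc, bd, be, cd, ce, de
  2-simplices (10): abc, abd, abe, acd, ace, ade, bcd, bce, bde, cde
  3-simplices (5): abcd, abce, abde, acde, bcde

so the chain groups are C_0 ≅ Z^5, C_1 ≅ Z^10, C_2 ≅ Z^10, C_3 ≅ Z^5.

∂_1: C_1 → C_0 is given by ∂[p,q] = [q] − [p].
As a 5×10 matrix over Z this has rank 4, with invariant factors (1,1,1,1).

Boundary ∂_2: C_2 → C_1 acts by ∂[p,q,r] = [q,r] − [p,r] + [p,q]. For instance
  ∂bcd = cd − bd + bc,
  ∂abc = bc − ac + ab.
As a 10×10 matrix over Z this has rank 6, with invariant factors (1,1,1,1,1,1).

Boundary ∂_3: C_3 → C_2 sends each 3-simplex σ to the alternating sum Σ_i (−1)^i (σ with its i-th vertex removed). For instance
  ∂abde = bde − ade + abe − abd,
  ∂abcd = bcd − acd + abd − abc.
The 10×5 boundary matrix has rank 4 and Smith normal form diag(1,1,1,1).

From H_k ≅ ker(∂_k) / im(∂_{k+1}) we obtain:

  H_0: rank C_0 − rank ∂_1 = 5 − 4 = 1, and the invariant factors of ∂_1 are all 1, so H_0 ≅ Z.
  H_1: rank ker ∂_1 − rank ∂_2 = (10 − 4) − 6 = 0, and the invariant factors of ∂_2 are all 1, so H_1 ≅ 0.
  H_2: rank ker ∂_2 − rank ∂_3 = (10 − 6) − 4 = 0, and the invariant factors of ∂_3 are all 1, so H_2 ≅ 0.
  H_3: rank ker ∂_3 − rank ∂_4 = (5 − 4) − 0 = 1, and there is no ∂_4, so H_3 ≅ Z.

H_0 ≅ Z,  H_1 = 0,  H_2 = 0,  H_3 ≅ Z.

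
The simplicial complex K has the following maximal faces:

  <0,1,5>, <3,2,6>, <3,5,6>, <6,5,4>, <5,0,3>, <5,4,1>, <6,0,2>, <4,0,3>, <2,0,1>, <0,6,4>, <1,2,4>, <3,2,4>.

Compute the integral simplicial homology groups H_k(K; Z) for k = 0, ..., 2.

H_0 ≅ Z,  H_1 ≅ Z/2,  H_2 = 0.

Take the total order 0 < 1 < 2 < 3 < 4 < 5 < 6 on the vertex set. Then K (dimension 2) consists of the simplices:

  0-simplices (7): [0], [1], [2], [3], [4], [5], [6]
  1-simplices (18): [0,1], [0,2], [0,3], [0,4], [0,5], [0,6], [1,2], [1,4], [1,5], [2,3], [2,4], [2,6], [3,4], [3,5], [3,6], [4,5], [4,6], [5,6]
  2-simplices (12): [0,1,2], [0,1,5], [0,2,6], [0,3,4], [0,3,5], [0,4,6], [1,2,4], [1,4,5], [2,3,4], [2,3,6], [3,5,6], [4,5,6]

giving chain groups C_0 ≅ Z^7, C_1 ≅ Z^18, C_2 ≅ Z^12.

The boundary map ∂_1: C_1 → C_0 sends each edge [p,q] (with p < q) to q − p.
The resulting 7×18 matrix has rank 6, and its Smith normal form has invariant factors (1,1,1,1,1,1).

The boundary map ∂_2: C_2 → C_1 sends each 2-simplex [p,q,r] to [q,r] − [p,r] + [p,q]. For instance
  ∂[3,5,6] = [5,6] − [3,6] + [3,5],
  ∂[0,1,5] = [1,5] − [0,5] + [0,1].
This gives a 18×12 integer matrix of rank 12; reducing to Smith normal form yields diagonal entries (1,1,1,1,1,1,1,1,1,1,1,2).

Computing H_k = (kernel of ∂_k) / (image of ∂_{k+1}):

  H_0: rank C_0 − rank ∂_1 = 7 − 6 = 1, and the invariant factors of ∂_1 are all 1, so H_0 ≅ Z.
  H_1: rank ker ∂_1 − rank ∂_2 = (18 − 6) − 12 = 0, and ∂_2 has invariant factor 2 > 1, so H_1 ≅ Z/2.
  H_2: rank ker ∂_2 − rank ∂_3 = (12 − 12) − 0 = 0, and there is no ∂_3, so H_2 ≅ 0.

(K is a triangulation of the real projective plane RP^2.)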